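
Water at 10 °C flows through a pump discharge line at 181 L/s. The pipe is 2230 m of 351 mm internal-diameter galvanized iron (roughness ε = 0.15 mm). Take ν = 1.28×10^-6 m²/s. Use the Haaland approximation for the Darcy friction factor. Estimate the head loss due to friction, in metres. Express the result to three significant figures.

h_f ≈ 19.3 m

V = 4Q/(πD²) = 4·0.181/(π·0.351²) = 1.871 m/s
Re = VD/ν = 1.871·0.351/1.28×10^-6 = 5.13×10^5 → turbulent
ε/D = 0.15/351 = 4.27×10^-4
Haaland: f = 0.01708
h_f = f(L/D)V²/(2g) = 0.01708·(2230/0.351)·1.871²/(2·9.81) = 19.35 m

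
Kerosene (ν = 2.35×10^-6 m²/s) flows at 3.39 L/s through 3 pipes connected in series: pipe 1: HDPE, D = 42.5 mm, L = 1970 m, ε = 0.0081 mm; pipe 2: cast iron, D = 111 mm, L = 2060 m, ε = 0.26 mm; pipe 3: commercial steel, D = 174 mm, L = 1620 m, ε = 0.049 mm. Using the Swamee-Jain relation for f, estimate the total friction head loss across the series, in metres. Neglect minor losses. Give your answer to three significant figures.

Pipe 1: V = 2.390 m/s, Re = 4.32×10^4, ε/D = 1.91×10^-4, f = 0.02216, h_1 = f(L/D)V²/2g = 299.0 m
Pipe 2: V = 0.3503 m/s, Re = 1.65×10^4, ε/D = 0.00234, f = 0.03167, h_2 = f(L/D)V²/2g = 3.676 m
Pipe 3: V = 0.1426 m/s, Re = 1.06×10^4, ε/D = 2.82×10^-4, f = 0.03102, h_3 = f(L/D)V²/2g = 0.2992 m
Series → Q common, losses add: H = Σh = 302.9 m

H ≈ 303 m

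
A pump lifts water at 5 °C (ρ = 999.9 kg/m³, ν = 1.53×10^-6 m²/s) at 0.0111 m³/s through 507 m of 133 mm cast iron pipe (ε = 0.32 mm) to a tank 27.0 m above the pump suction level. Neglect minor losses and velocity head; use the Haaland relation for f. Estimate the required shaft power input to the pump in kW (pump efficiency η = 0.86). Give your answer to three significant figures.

V = 4Q/(πD²) = 0.7990 m/s; Re = 6.95×10^4; ε/D = 0.00241; f = 0.02655
h_f = f(L/D)V²/2g = 3.293 m
Total head H = z + h_f = 27.0 + 3.293 = 30.29 m
P_hyd = ρgQH = 999.9·9.81·0.0111·30.29 = 3.298 kW
P_shaft = P_hyd/η = 3.298/0.86 = 3.835 kW

P_shaft ≈ 3.84 kW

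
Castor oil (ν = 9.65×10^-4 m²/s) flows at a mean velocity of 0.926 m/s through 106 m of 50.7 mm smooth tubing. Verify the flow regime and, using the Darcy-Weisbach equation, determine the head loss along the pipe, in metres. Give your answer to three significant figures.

Re = VD/ν = 0.926·0.05070/9.65×10^-4 = 48.7 → laminar (Re < 2300)
f = 64/Re = 1.315
h_f = f(L/D)V²/(2g) = 1.315·(106/0.05070)·0.926²/(2·9.81) = 120.2 m

h_f ≈ 120 m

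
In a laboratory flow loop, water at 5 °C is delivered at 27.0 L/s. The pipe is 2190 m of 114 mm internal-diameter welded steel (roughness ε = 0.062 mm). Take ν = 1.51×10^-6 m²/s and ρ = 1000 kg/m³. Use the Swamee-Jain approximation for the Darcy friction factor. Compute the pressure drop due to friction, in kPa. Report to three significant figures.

Δp ≈ 1290 kPa

V = 4Q/(πD²) = 4·0.0270/(π·0.114²) = 2.645 m/s
Re = VD/ν = 2.645·0.114/1.51×10^-6 = 2.00×10^5 → turbulent
ε/D = 0.062/114 = 5.44×10^-4
Swamee-Jain: f = 0.01916
h_f = f(L/D)V²/(2g) = 0.01916·(2190/0.114)·2.645²/(2·9.81) = 131.3 m
Δp = ρg·h_f = 1000·9.81·131.3 = 1288 kPa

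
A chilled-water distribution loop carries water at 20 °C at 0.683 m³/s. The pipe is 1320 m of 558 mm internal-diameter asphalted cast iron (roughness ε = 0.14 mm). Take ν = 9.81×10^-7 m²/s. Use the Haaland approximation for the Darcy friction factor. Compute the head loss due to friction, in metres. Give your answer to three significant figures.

h_f ≈ 14.0 m

V = 4Q/(πD²) = 4·0.683/(π·0.558²) = 2.793 m/s
Re = VD/ν = 2.793·0.558/9.81×10^-7 = 1.59×10^6 → turbulent
ε/D = 0.14/558 = 2.51×10^-4
Haaland: f = 0.01488
h_f = f(L/D)V²/(2g) = 0.01488·(1320/0.558)·2.793²/(2·9.81) = 14.00 m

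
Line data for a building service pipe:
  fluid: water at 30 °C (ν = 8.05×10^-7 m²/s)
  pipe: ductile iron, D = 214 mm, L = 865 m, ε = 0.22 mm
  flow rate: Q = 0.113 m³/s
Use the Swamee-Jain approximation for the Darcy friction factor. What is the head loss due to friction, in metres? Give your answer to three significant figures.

h_f ≈ 41.1 m

V = 4Q/(πD²) = 4·0.113/(π·0.214²) = 3.142 m/s
Re = VD/ν = 3.142·0.214/8.05×10^-7 = 8.35×10^5 → turbulent
ε/D = 0.22/214 = 0.00103
Swamee-Jain: f = 0.02022
h_f = f(L/D)V²/(2g) = 0.02022·(865/0.214)·3.142²/(2·9.81) = 41.12 m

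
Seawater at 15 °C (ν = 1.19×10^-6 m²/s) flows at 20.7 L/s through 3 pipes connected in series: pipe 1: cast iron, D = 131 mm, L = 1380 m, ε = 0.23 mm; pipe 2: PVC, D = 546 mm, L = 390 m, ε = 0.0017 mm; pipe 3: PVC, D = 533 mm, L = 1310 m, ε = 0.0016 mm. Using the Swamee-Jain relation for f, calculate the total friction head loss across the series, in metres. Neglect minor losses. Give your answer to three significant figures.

Pipe 1: V = 1.536 m/s, Re = 1.69×10^5, ε/D = 0.00176, f = 0.02395, h_1 = f(L/D)V²/2g = 30.33 m
Pipe 2: V = 0.08841 m/s, Re = 4.06×10^4, ε/D = 3.11×10^-6, f = 0.02179, h_2 = f(L/D)V²/2g = 0.006199 m
Pipe 3: V = 0.09277 m/s, Re = 4.16×10^4, ε/D = 3.00×10^-6, f = 0.02167, h_3 = f(L/D)V²/2g = 0.02336 m
Series → Q common, losses add: H = Σh = 30.36 m

H ≈ 30.4 m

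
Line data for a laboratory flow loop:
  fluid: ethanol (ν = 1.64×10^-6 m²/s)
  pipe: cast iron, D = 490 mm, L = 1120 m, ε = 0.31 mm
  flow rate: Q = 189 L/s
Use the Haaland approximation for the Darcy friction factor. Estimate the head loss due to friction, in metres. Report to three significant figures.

V = 4Q/(πD²) = 4·0.189/(π·0.490²) = 1.002 m/s
Re = VD/ν = 1.002·0.490/1.64×10^-6 = 2.99×10^5 → turbulent
ε/D = 0.31/490 = 6.33×10^-4
Haaland: f = 0.01881
h_f = f(L/D)V²/(2g) = 0.01881·(1120/0.490)·1.002²/(2·9.81) = 2.201 m

h_f ≈ 2.20 m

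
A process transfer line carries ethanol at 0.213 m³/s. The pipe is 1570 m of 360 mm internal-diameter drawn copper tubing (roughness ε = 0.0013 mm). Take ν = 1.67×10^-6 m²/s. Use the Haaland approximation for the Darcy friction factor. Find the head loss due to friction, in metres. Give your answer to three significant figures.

h_f ≈ 13.0 m

V = 4Q/(πD²) = 4·0.213/(π·0.360²) = 2.093 m/s
Re = VD/ν = 2.093·0.360/1.67×10^-6 = 4.51×10^5 → turbulent
ε/D = 0.0013/360 = 3.61×10^-6
Haaland: f = 0.01334
h_f = f(L/D)V²/(2g) = 0.01334·(1570/0.360)·2.093²/(2·9.81) = 12.99 m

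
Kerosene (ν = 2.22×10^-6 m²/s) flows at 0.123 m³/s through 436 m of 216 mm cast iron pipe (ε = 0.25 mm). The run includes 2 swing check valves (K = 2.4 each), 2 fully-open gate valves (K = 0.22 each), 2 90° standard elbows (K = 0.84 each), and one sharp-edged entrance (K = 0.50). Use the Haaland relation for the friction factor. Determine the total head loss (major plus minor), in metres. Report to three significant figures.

V = 4Q/(πD²) = 3.357 m/s; V²/2g = 0.5743 m
Re = 3.27×10^5, ε/D = 0.00116 → f = 0.02110 (Haaland)
Major: h_f = f(L/D)·V²/2g = 0.02110·2019·0.5743 = 24.46 m
Minor: ΣK = 7.42; h_m = ΣK·V²/2g = 4.261 m
Total H_L = 24.46 + 4.261 = 28.72 m

H_L ≈ 28.7 m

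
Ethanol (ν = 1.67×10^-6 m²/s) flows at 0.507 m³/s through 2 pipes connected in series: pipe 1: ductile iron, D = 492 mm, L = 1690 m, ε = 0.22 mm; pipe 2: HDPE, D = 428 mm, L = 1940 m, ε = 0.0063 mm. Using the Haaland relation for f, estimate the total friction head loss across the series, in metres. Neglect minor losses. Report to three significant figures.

Pipe 1: V = 2.667 m/s, Re = 7.86×10^5, ε/D = 4.47×10^-4, f = 0.01692, h_1 = f(L/D)V²/2g = 21.07 m
Pipe 2: V = 3.524 m/s, Re = 9.03×10^5, ε/D = 1.47×10^-5, f = 0.01204, h_2 = f(L/D)V²/2g = 34.55 m
Series → Q common, losses add: H = Σh = 55.61 m

H ≈ 55.6 m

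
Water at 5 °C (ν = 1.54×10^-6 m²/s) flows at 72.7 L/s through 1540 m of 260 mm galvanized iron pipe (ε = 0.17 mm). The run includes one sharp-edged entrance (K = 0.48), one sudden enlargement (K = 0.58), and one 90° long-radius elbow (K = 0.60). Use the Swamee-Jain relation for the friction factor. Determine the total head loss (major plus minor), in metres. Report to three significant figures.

H_L ≈ 11.2 m

V = 4Q/(πD²) = 1.369 m/s; V²/2g = 0.09556 m
Re = 2.31×10^5, ε/D = 6.54×10^-4 → f = 0.01949 (Swamee-Jain)
Major: h_f = f(L/D)·V²/2g = 0.01949·5923·0.09556 = 11.03 m
Minor: ΣK = 1.66; h_m = ΣK·V²/2g = 0.1586 m
Total H_L = 11.03 + 0.1586 = 11.19 m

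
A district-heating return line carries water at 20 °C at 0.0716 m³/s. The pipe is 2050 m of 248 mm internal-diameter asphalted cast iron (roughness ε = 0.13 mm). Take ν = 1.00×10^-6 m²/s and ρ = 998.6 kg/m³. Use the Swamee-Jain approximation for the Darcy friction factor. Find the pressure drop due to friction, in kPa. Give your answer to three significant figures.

Δp ≈ 165 kPa

V = 4Q/(πD²) = 4·0.0716/(π·0.248²) = 1.482 m/s
Re = VD/ν = 1.482·0.248/1.00×10^-6 = 3.68×10^5 → turbulent
ε/D = 0.13/248 = 5.24×10^-4
Swamee-Jain: f = 0.01823
h_f = f(L/D)V²/(2g) = 0.01823·(2050/0.248)·1.482²/(2·9.81) = 16.87 m
Δp = ρg·h_f = 998.6·9.81·16.87 = 165.3 kPa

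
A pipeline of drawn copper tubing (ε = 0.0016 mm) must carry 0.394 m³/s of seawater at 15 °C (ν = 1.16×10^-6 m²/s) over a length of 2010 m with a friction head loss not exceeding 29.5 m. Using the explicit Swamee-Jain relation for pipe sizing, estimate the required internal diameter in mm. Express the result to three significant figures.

Swamee-Jain (Type III): D = 0.66·[ε^1.25·(LQ²/(gh_f))^4.75 + ν·Q^9.4·(L/(gh_f))^5.2]^0.04
LQ²/(gh_f) = 1.078; L/(gh_f) = 6.946
Term 1 = ε^1.25·(…)^4.75 = 8.14×10^-8; Term 2 = ν·Q^9.4·(…)^5.2 = 4.36×10^-6
D = 0.66·(8.14×10^-8 + 4.36×10^-6)^0.04 = 0.4031 m = 403 mm
Check: V = 3.09 m/s, Re = 1.07×10^6, f = 0.01158, h_f = 28.0 m ≈ 29.5 m ✓

D ≈ 403 mm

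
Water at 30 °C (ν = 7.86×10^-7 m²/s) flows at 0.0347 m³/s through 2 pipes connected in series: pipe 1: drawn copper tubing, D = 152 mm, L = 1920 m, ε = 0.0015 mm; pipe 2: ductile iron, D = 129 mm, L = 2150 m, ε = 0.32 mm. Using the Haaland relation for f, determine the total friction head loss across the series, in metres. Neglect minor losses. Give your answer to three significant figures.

Pipe 1: V = 1.912 m/s, Re = 3.70×10^5, ε/D = 9.87×10^-6, f = 0.01389, h_1 = f(L/D)V²/2g = 32.70 m
Pipe 2: V = 2.655 m/s, Re = 4.36×10^5, ε/D = 0.00248, f = 0.02519, h_2 = f(L/D)V²/2g = 150.8 m
Series → Q common, losses add: H = Σh = 183.5 m

H ≈ 184 m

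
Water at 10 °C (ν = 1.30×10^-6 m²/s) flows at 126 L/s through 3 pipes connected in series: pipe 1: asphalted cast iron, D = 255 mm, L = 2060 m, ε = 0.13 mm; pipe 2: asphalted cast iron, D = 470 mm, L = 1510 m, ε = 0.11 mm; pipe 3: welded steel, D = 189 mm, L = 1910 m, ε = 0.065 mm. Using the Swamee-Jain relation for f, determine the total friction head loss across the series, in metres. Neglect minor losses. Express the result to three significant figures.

Pipe 1: V = 2.467 m/s, Re = 4.84×10^5, ε/D = 5.10×10^-4, f = 0.01787, h_1 = f(L/D)V²/2g = 44.78 m
Pipe 2: V = 0.7262 m/s, Re = 2.63×10^5, ε/D = 2.34×10^-4, f = 0.01682, h_2 = f(L/D)V²/2g = 1.452 m
Pipe 3: V = 4.491 m/s, Re = 6.53×10^5, ε/D = 3.44×10^-4, f = 0.01645, h_3 = f(L/D)V²/2g = 170.9 m
Series → Q common, losses add: H = Σh = 217.2 m

H ≈ 217 m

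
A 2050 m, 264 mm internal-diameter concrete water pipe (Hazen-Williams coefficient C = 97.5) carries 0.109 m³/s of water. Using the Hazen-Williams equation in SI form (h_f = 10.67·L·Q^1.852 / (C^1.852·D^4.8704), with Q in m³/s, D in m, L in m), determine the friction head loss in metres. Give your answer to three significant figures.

h_f ≈ 49.0 m

h_f = 10.67·2050·0.109^1.852 / (97.5^1.852·0.264^4.8704) = 49.05 m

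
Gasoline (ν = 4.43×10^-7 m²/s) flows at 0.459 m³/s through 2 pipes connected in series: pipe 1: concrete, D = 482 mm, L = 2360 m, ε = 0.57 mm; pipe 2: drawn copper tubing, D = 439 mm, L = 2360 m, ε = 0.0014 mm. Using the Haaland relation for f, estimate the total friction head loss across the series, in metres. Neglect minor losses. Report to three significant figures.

H ≈ 57.3 m

Pipe 1: V = 2.516 m/s, Re = 2.74×10^6, ε/D = 0.00118, f = 0.02059, h_1 = f(L/D)V²/2g = 32.52 m
Pipe 2: V = 3.032 m/s, Re = 3.01×10^6, ε/D = 3.19×10^-6, f = 0.009823, h_2 = f(L/D)V²/2g = 24.75 m
Series → Q common, losses add: H = Σh = 57.27 m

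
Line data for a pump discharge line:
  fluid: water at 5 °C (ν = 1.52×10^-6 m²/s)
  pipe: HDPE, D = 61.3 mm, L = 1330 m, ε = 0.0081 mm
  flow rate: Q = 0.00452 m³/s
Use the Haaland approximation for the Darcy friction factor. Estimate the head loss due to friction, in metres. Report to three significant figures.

V = 4Q/(πD²) = 4·0.00452/(π·0.0613²) = 1.532 m/s
Re = VD/ν = 1.532·0.0613/1.52×10^-6 = 6.18×10^4 → turbulent
ε/D = 0.0081/61.3 = 1.32×10^-4
Haaland: f = 0.02020
h_f = f(L/D)V²/(2g) = 0.02020·(1330/0.0613)·1.532²/(2·9.81) = 52.39 m

h_f ≈ 52.4 m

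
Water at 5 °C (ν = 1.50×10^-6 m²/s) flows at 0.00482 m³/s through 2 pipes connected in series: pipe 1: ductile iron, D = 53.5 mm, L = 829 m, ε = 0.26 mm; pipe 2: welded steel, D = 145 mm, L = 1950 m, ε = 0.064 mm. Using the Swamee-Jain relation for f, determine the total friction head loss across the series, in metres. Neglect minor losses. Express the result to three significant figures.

Pipe 1: V = 2.144 m/s, Re = 7.65×10^4, ε/D = 0.00486, f = 0.03163, h_1 = f(L/D)V²/2g = 114.9 m
Pipe 2: V = 0.2919 m/s, Re = 2.82×10^4, ε/D = 4.41×10^-4, f = 0.02498, h_2 = f(L/D)V²/2g = 1.459 m
Series → Q common, losses add: H = Σh = 116.3 m

H ≈ 116 m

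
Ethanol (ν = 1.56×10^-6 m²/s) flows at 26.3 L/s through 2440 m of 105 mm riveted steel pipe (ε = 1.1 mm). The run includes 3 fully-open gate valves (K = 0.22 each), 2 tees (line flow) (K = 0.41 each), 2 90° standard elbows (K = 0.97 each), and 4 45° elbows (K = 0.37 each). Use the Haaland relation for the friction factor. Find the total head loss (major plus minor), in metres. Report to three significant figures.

V = 4Q/(πD²) = 3.037 m/s; V²/2g = 0.4702 m
Re = 2.04×10^5, ε/D = 0.0105 → f = 0.03885 (Haaland)
Major: h_f = f(L/D)·V²/2g = 0.03885·23238·0.4702 = 424.5 m
Minor: ΣK = 4.90; h_m = ΣK·V²/2g = 2.304 m
Total H_L = 424.5 + 2.304 = 426.8 m

H_L ≈ 427 m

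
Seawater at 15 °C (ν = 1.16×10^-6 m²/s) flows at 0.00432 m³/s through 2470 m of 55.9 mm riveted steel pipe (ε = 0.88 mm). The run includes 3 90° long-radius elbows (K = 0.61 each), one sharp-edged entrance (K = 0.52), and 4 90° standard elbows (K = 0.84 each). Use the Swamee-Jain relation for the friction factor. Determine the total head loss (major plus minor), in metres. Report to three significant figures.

H_L ≈ 317 m

V = 4Q/(πD²) = 1.760 m/s; V²/2g = 0.1579 m
Re = 8.48×10^4, ε/D = 0.0157 → f = 0.04526 (Swamee-Jain)
Major: h_f = f(L/D)·V²/2g = 0.04526·44186·0.1579 = 315.8 m
Minor: ΣK = 5.71; h_m = ΣK·V²/2g = 0.9017 m
Total H_L = 315.8 + 0.9017 = 316.7 m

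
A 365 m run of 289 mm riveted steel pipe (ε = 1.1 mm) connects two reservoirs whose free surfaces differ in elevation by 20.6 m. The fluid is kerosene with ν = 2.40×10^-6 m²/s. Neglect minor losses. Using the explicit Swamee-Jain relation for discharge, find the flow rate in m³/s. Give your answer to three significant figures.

Swamee-Jain (Type II): Q = -0.965·√(gD⁵h_f/L)·ln[ε/(3.7D) + √(3.17ν²L/(gD³h_f))]
√(gD⁵h_f/L) = √(9.81·0.289⁵·20.6/365) = 0.03341
ε/(3.7D) = 0.00103; √(3.17ν²L/(gD³h_f)) = 3.70×10^-5
Q = -0.965·0.03341·ln(0.001066) = 0.2207 m³/s
Check: V = 3.36 m/s, Re = 4.05×10^5, f = 0.02841, h_f = 20.7 m ≈ 20.6 m ✓

Q ≈ 0.221 m³/s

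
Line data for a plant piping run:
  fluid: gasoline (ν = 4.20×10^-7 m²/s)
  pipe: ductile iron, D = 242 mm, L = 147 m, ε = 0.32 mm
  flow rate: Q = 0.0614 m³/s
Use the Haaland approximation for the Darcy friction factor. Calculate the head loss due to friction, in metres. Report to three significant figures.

h_f ≈ 1.18 m

V = 4Q/(πD²) = 4·0.0614/(π·0.242²) = 1.335 m/s
Re = VD/ν = 1.335·0.242/4.20×10^-7 = 7.69×10^5 → turbulent
ε/D = 0.32/242 = 0.00132
Haaland: f = 0.02137
h_f = f(L/D)V²/(2g) = 0.02137·(147/0.242)·1.335²/(2·9.81) = 1.179 m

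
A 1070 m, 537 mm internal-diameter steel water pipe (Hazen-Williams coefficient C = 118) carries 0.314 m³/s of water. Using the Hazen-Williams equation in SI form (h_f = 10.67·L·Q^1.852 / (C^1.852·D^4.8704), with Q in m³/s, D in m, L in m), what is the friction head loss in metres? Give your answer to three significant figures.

h_f ≈ 4.02 m

h_f = 10.67·1070·0.314^1.852 / (118^1.852·0.537^4.8704) = 4.017 m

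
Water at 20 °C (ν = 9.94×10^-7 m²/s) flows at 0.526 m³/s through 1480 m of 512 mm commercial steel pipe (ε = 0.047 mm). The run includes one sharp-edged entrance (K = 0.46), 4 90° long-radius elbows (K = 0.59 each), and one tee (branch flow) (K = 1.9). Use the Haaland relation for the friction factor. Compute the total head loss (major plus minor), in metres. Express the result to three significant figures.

V = 4Q/(πD²) = 2.555 m/s; V²/2g = 0.3327 m
Re = 1.32×10^6, ε/D = 9.18×10^-5 → f = 0.01292 (Haaland)
Major: h_f = f(L/D)·V²/2g = 0.01292·2891·0.3327 = 12.43 m
Minor: ΣK = 4.72; h_m = ΣK·V²/2g = 1.570 m
Total H_L = 12.43 + 1.570 = 14.00 m

H_L ≈ 14.0 m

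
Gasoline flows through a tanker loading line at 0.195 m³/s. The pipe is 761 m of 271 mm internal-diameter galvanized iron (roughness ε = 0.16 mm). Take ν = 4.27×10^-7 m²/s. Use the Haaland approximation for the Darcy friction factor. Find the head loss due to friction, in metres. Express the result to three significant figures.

h_f ≈ 28.7 m

V = 4Q/(πD²) = 4·0.195/(π·0.271²) = 3.381 m/s
Re = VD/ν = 3.381·0.271/4.27×10^-7 = 2.15×10^6 → turbulent
ε/D = 0.16/271 = 5.90×10^-4
Haaland: f = 0.01756
h_f = f(L/D)V²/(2g) = 0.01756·(761/0.271)·3.381²/(2·9.81) = 28.72 m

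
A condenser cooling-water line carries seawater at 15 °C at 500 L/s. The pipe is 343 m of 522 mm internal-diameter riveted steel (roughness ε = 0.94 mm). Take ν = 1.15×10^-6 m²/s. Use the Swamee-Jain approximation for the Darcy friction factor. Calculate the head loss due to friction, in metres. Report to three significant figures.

V = 4Q/(πD²) = 4·0.500/(π·0.522²) = 2.336 m/s
Re = VD/ν = 2.336·0.522/1.15×10^-6 = 1.06×10^6 → turbulent
ε/D = 0.94/522 = 0.00180
Swamee-Jain: f = 0.02304
h_f = f(L/D)V²/(2g) = 0.02304·(343/0.522)·2.336²/(2·9.81) = 4.213 m

h_f ≈ 4.21 m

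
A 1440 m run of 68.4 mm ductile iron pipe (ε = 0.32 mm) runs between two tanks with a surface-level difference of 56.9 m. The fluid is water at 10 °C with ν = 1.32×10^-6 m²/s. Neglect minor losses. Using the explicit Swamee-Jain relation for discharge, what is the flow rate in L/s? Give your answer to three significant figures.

Swamee-Jain (Type II): Q = -0.965·√(gD⁵h_f/L)·ln[ε/(3.7D) + √(3.17ν²L/(gD³h_f))]
√(gD⁵h_f/L) = √(9.81·0.0684⁵·56.9/1440) = 7.618×10^-4
ε/(3.7D) = 0.00126; √(3.17ν²L/(gD³h_f)) = 2.11×10^-4
Q = -0.965·7.618×10^-4·ln(0.001475) = 0.004792 m³/s
Check: V = 1.30 m/s, Re = 6.76×10^4, f = 0.03150, h_f = 57.5 m ≈ 56.9 m ✓

Q ≈ 4.79 L/s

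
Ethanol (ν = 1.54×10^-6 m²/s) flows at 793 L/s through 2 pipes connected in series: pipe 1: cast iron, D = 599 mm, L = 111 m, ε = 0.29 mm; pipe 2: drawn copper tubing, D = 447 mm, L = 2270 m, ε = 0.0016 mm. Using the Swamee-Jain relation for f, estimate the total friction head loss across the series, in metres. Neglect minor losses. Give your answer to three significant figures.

H ≈ 74.0 m

Pipe 1: V = 2.814 m/s, Re = 1.09×10^6, ε/D = 4.84×10^-4, f = 0.01715, h_1 = f(L/D)V²/2g = 1.282 m
Pipe 2: V = 5.053 m/s, Re = 1.47×10^6, ε/D = 3.58×10^-6, f = 0.01101, h_2 = f(L/D)V²/2g = 72.75 m
Series → Q common, losses add: H = Σh = 74.04 m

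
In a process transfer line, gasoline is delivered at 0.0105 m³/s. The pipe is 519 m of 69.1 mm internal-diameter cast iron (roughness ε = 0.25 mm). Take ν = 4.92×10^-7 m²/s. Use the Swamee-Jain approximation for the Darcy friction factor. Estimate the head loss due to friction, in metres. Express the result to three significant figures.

h_f ≈ 84.1 m

V = 4Q/(πD²) = 4·0.0105/(π·0.0691²) = 2.800 m/s
Re = VD/ν = 2.800·0.0691/4.92×10^-7 = 3.93×10^5 → turbulent
ε/D = 0.25/69.1 = 0.00362
Swamee-Jain: f = 0.02802
h_f = f(L/D)V²/(2g) = 0.02802·(519/0.0691)·2.800²/(2·9.81) = 84.10 m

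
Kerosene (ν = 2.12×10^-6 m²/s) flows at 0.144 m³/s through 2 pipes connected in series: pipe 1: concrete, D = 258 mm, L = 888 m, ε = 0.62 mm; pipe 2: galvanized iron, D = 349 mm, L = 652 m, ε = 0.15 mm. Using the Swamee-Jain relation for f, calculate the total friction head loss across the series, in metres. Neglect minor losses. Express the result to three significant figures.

Pipe 1: V = 2.754 m/s, Re = 3.35×10^5, ε/D = 0.00240, f = 0.02522, h_1 = f(L/D)V²/2g = 33.57 m
Pipe 2: V = 1.505 m/s, Re = 2.48×10^5, ε/D = 4.30×10^-4, f = 0.01819, h_2 = f(L/D)V²/2g = 3.925 m
Series → Q common, losses add: H = Σh = 37.49 m

H ≈ 37.5 m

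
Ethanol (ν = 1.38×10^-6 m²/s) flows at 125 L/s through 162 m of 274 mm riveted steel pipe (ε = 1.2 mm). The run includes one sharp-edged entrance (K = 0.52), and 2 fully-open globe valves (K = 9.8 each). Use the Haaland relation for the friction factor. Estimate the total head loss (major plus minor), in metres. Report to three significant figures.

H_L ≈ 8.60 m

V = 4Q/(πD²) = 2.120 m/s; V²/2g = 0.2291 m
Re = 4.21×10^5, ε/D = 0.00438 → f = 0.02947 (Haaland)
Major: h_f = f(L/D)·V²/2g = 0.02947·591.2·0.2291 = 3.991 m
Minor: ΣK = 20.1; h_m = ΣK·V²/2g = 4.609 m
Total H_L = 3.991 + 4.609 = 8.599 m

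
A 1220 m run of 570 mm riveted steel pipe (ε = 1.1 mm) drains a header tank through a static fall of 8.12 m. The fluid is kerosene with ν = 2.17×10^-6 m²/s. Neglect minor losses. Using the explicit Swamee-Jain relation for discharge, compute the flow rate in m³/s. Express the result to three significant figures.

Q ≈ 0.453 m³/s

Swamee-Jain (Type II): Q = -0.965·√(gD⁵h_f/L)·ln[ε/(3.7D) + √(3.17ν²L/(gD³h_f))]
√(gD⁵h_f/L) = √(9.81·0.570⁵·8.12/1220) = 0.06268
ε/(3.7D) = 5.22×10^-4; √(3.17ν²L/(gD³h_f)) = 3.51×10^-5
Q = -0.965·0.06268·ln(5.567×10^-4) = 0.4532 m³/s
Check: V = 1.78 m/s, Re = 4.67×10^5, f = 0.02372, h_f = 8.16 m ≈ 8.12 m ✓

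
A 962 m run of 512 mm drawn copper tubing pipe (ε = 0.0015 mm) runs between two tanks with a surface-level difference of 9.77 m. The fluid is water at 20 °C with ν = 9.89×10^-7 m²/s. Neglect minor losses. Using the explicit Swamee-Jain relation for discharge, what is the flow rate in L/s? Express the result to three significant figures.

Q ≈ 631 L/s

Swamee-Jain (Type II): Q = -0.965·√(gD⁵h_f/L)·ln[ε/(3.7D) + √(3.17ν²L/(gD³h_f))]
√(gD⁵h_f/L) = √(9.81·0.512⁵·9.77/962) = 0.05921
ε/(3.7D) = 7.92×10^-7; √(3.17ν²L/(gD³h_f)) = 1.52×10^-5
Q = -0.965·0.05921·ln(1.602×10^-5) = 0.6309 m³/s
Check: V = 3.06 m/s, Re = 1.59×10^6, f = 0.01085, h_f = 9.76 m ≈ 9.77 m ✓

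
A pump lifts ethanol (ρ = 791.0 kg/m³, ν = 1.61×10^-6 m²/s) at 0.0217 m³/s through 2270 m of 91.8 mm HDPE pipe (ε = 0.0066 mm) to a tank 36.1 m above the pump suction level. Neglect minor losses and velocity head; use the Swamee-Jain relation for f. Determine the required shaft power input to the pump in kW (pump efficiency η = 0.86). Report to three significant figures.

V = 4Q/(πD²) = 3.279 m/s; Re = 1.87×10^5; ε/D = 7.19×10^-5; f = 0.01635
h_f = f(L/D)V²/2g = 221.4 m
Total head H = z + h_f = 36.1 + 221.4 = 257.5 m
P_hyd = ρgQH = 791.0·9.81·0.0217·257.5 = 43.37 kW
P_shaft = P_hyd/η = 43.37/0.86 = 50.43 kW

P_shaft ≈ 50.4 kW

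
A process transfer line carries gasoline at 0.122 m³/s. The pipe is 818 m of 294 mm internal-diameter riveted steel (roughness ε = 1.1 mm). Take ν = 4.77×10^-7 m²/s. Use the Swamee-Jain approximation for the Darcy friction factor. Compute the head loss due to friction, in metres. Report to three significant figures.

V = 4Q/(πD²) = 4·0.122/(π·0.294²) = 1.797 m/s
Re = VD/ν = 1.797·0.294/4.77×10^-7 = 1.11×10^6 → turbulent
ε/D = 1.1/294 = 0.00374
Swamee-Jain: f = 0.02803
h_f = f(L/D)V²/(2g) = 0.02803·(818/0.294)·1.797²/(2·9.81) = 12.84 m

h_f ≈ 12.8 m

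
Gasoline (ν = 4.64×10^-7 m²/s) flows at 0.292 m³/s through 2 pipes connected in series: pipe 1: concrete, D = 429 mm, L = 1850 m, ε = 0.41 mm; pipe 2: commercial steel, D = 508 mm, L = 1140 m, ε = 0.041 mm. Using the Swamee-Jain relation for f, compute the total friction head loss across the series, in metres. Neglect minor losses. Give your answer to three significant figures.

Pipe 1: V = 2.020 m/s, Re = 1.87×10^6, ε/D = 9.56×10^-4, f = 0.01965, h_1 = f(L/D)V²/2g = 17.63 m
Pipe 2: V = 1.441 m/s, Re = 1.58×10^6, ε/D = 8.07×10^-5, f = 0.01273, h_2 = f(L/D)V²/2g = 3.021 m
Series → Q common, losses add: H = Σh = 20.65 m

H ≈ 20.7 m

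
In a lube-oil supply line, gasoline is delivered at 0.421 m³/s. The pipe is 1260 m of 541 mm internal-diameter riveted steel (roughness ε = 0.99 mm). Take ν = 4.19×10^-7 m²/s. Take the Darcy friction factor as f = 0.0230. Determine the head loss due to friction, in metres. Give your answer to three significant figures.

h_f ≈ 9.16 m

V = 4Q/(πD²) = 4·0.421/(π·0.541²) = 1.831 m/s
h_f = f(L/D)V²/(2g) = 0.02300·(1260/0.541)·1.831²/(2·9.81) = 9.158 m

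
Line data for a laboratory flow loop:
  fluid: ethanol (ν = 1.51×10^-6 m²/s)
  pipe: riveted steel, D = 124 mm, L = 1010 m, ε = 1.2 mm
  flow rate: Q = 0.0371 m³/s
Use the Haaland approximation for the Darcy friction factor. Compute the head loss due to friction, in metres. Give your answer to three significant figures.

V = 4Q/(πD²) = 4·0.0371/(π·0.124²) = 3.072 m/s
Re = VD/ν = 3.072·0.124/1.51×10^-6 = 2.52×10^5 → turbulent
ε/D = 1.2/124 = 0.00968
Haaland: f = 0.03779
h_f = f(L/D)V²/(2g) = 0.03779·(1010/0.124)·3.072²/(2·9.81) = 148.1 m

h_f ≈ 148 m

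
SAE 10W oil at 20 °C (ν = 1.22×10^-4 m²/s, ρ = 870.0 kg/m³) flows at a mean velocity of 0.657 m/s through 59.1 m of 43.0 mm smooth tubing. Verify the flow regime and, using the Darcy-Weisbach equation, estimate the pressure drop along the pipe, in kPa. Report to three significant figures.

Δp ≈ 71.3 kPa

Re = VD/ν = 0.657·0.04300/1.22×10^-4 = 232 → laminar (Re < 2300)
f = 64/Re = 0.2764
h_f = f(L/D)V²/(2g) = 0.2764·(59.1/0.04300)·0.657²/(2·9.81) = 8.357 m
Δp = ρg·h_f = 870.0·9.81·8.357 = 71.33 kPa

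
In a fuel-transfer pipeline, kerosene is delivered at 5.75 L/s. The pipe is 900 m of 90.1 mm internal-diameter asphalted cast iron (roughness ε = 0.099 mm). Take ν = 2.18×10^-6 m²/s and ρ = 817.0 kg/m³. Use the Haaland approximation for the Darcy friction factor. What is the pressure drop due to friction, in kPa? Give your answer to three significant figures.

V = 4Q/(πD²) = 4·0.00575/(π·0.0901²) = 0.9018 m/s
Re = VD/ν = 0.9018·0.0901/2.18×10^-6 = 3.73×10^4 → turbulent
ε/D = 0.099/90.1 = 0.00110
Haaland: f = 0.02500
h_f = f(L/D)V²/(2g) = 0.02500·(900/0.0901)·0.9018²/(2·9.81) = 10.35 m
Δp = ρg·h_f = 817.0·9.81·10.35 = 82.98 kPa

Δp ≈ 83.0 kPa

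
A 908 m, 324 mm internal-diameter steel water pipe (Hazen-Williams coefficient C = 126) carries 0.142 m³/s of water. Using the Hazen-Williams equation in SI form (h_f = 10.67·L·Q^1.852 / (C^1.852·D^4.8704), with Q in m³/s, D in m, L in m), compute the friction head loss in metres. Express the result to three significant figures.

h_f ≈ 8.13 m

h_f = 10.67·908·0.142^1.852 / (126^1.852·0.324^4.8704) = 8.133 m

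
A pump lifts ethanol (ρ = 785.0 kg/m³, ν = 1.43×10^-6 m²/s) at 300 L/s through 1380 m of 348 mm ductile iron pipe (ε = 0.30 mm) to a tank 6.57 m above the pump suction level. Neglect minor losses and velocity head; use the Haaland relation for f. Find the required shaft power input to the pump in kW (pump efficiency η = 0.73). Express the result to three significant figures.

P_shaft ≈ 144 kW

V = 4Q/(πD²) = 3.154 m/s; Re = 7.68×10^5; ε/D = 8.62×10^-4; f = 0.01937
h_f = f(L/D)V²/2g = 38.94 m
Total head H = z + h_f = 6.57 + 38.94 = 45.51 m
P_hyd = ρgQH = 785.0·9.81·0.300·45.51 = 105.1 kW
P_shaft = P_hyd/η = 105.1/0.73 = 144.0 kW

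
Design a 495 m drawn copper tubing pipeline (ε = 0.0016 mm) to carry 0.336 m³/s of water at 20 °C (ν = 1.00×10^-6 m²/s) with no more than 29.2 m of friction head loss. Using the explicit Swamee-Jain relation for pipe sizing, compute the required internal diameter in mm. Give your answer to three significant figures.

D ≈ 283 mm

Swamee-Jain (Type III): D = 0.66·[ε^1.25·(LQ²/(gh_f))^4.75 + ν·Q^9.4·(L/(gh_f))^5.2]^0.04
LQ²/(gh_f) = 0.1951; L/(gh_f) = 1.728
Term 1 = ε^1.25·(…)^4.75 = 2.42×10^-11; Term 2 = ν·Q^9.4·(…)^5.2 = 6.07×10^-10
D = 0.66·(2.42×10^-11 + 6.07×10^-10)^0.04 = 0.2828 m = 283 mm
Check: V = 5.35 m/s, Re = 1.51×10^6, f = 0.01102, h_f = 28.1 m ≈ 29.2 m ✓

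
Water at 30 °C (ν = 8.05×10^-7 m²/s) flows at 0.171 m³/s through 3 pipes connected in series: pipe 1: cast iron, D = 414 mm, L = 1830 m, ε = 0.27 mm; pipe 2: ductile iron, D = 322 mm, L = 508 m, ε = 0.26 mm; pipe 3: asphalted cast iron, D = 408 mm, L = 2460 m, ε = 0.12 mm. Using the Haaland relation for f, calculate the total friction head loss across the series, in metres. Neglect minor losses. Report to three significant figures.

H ≈ 21.7 m

Pipe 1: V = 1.270 m/s, Re = 6.53×10^5, ε/D = 6.52×10^-4, f = 0.01832, h_1 = f(L/D)V²/2g = 6.661 m
Pipe 2: V = 2.100 m/s, Re = 8.40×10^5, ε/D = 8.07×10^-4, f = 0.01906, h_2 = f(L/D)V²/2g = 6.757 m
Pipe 3: V = 1.308 m/s, Re = 6.63×10^5, ε/D = 2.94×10^-4, f = 0.01584, h_3 = f(L/D)V²/2g = 8.328 m
Series → Q common, losses add: H = Σh = 21.75 m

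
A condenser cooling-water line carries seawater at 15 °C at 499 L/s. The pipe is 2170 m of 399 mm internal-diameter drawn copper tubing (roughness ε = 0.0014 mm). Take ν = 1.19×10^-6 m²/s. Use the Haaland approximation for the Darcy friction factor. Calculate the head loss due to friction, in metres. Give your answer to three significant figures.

V = 4Q/(πD²) = 4·0.499/(π·0.399²) = 3.991 m/s
Re = VD/ν = 3.991·0.399/1.19×10^-6 = 1.34×10^6 → turbulent
ε/D = 0.0014/399 = 3.51×10^-6
Haaland: f = 0.01111
h_f = f(L/D)V²/(2g) = 0.01111·(2170/0.399)·3.991²/(2·9.81) = 49.05 m

h_f ≈ 49.1 m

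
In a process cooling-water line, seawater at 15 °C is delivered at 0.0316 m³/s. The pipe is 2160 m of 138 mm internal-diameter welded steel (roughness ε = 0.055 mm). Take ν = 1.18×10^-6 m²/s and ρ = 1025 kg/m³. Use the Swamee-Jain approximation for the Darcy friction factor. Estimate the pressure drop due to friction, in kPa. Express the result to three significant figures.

V = 4Q/(πD²) = 4·0.0316/(π·0.138²) = 2.113 m/s
Re = VD/ν = 2.113·0.138/1.18×10^-6 = 2.47×10^5 → turbulent
ε/D = 0.055/138 = 3.99×10^-4
Swamee-Jain: f = 0.01801
h_f = f(L/D)V²/(2g) = 0.01801·(2160/0.138)·2.113²/(2·9.81) = 64.14 m
Δp = ρg·h_f = 1025·9.81·64.14 = 644.9 kPa

Δp ≈ 645 kPa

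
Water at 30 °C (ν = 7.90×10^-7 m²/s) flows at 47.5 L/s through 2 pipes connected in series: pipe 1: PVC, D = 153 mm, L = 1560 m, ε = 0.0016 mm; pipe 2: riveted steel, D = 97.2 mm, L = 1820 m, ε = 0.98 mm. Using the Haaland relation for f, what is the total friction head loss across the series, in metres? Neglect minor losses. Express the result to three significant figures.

Pipe 1: V = 2.584 m/s, Re = 5.00×10^5, ε/D = 1.05×10^-5, f = 0.01318, h_1 = f(L/D)V²/2g = 45.72 m
Pipe 2: V = 6.401 m/s, Re = 7.88×10^5, ε/D = 0.0101, f = 0.03816, h_2 = f(L/D)V²/2g = 1492 m
Series → Q common, losses add: H = Σh = 1538 m

H ≈ 1540 m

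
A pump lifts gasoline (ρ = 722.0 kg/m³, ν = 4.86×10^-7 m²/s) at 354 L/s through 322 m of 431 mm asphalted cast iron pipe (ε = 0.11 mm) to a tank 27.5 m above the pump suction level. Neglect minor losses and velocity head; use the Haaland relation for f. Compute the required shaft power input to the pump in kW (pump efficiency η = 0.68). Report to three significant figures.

P_shaft ≈ 114 kW

V = 4Q/(πD²) = 2.426 m/s; Re = 2.15×10^6; ε/D = 2.55×10^-4; f = 0.01481
h_f = f(L/D)V²/2g = 3.321 m
Total head H = z + h_f = 27.5 + 3.321 = 30.82 m
P_hyd = ρgQH = 722.0·9.81·0.354·30.82 = 77.28 kW
P_shaft = P_hyd/η = 77.28/0.68 = 113.6 kW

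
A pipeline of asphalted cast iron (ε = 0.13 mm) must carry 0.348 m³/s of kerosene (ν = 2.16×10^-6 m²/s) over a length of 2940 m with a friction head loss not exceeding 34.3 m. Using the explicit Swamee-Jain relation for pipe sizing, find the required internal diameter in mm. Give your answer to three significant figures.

Swamee-Jain (Type III): D = 0.66·[ε^1.25·(LQ²/(gh_f))^4.75 + ν·Q^9.4·(L/(gh_f))^5.2]^0.04
LQ²/(gh_f) = 1.058; L/(gh_f) = 8.737
Term 1 = ε^1.25·(…)^4.75 = 1.82×10^-5; Term 2 = ν·Q^9.4·(…)^5.2 = 8.33×10^-6
D = 0.66·(1.82×10^-5 + 8.33×10^-6)^0.04 = 0.4330 m = 433 mm
Check: V = 2.36 m/s, Re = 4.74×10^5, f = 0.01644, h_f = 31.8 m ≈ 34.3 m ✓

D ≈ 433 mm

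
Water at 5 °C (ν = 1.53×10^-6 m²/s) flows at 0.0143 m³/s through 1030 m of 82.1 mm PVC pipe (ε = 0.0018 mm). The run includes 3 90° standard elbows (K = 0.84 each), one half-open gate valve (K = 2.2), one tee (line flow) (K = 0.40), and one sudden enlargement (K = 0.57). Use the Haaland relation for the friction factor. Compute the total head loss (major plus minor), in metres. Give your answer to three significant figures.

H_L ≈ 79.7 m

V = 4Q/(πD²) = 2.701 m/s; V²/2g = 0.3719 m
Re = 1.45×10^5, ε/D = 2.19×10^-5 → f = 0.01663 (Haaland)
Major: h_f = f(L/D)·V²/2g = 0.01663·12546·0.3719 = 77.58 m
Minor: ΣK = 5.69; h_m = ΣK·V²/2g = 2.116 m
Total H_L = 77.58 + 2.116 = 79.70 m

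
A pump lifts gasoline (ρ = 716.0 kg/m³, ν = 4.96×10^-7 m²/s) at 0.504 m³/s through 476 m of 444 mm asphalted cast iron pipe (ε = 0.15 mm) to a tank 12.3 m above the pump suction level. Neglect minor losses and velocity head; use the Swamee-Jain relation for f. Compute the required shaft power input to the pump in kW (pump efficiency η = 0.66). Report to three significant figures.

V = 4Q/(πD²) = 3.255 m/s; Re = 2.91×10^6; ε/D = 3.38×10^-4; f = 0.01563
h_f = f(L/D)V²/2g = 9.047 m
Total head H = z + h_f = 12.3 + 9.047 = 21.35 m
P_hyd = ρgQH = 716.0·9.81·0.504·21.35 = 75.57 kW
P_shaft = P_hyd/η = 75.57/0.66 = 114.5 kW

P_shaft ≈ 115 kW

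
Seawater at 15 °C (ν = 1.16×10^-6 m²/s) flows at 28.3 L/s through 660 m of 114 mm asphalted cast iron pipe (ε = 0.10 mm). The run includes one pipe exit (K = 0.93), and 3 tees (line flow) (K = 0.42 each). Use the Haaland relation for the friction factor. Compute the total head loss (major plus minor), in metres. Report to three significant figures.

V = 4Q/(πD²) = 2.773 m/s; V²/2g = 0.3918 m
Re = 2.72×10^5, ε/D = 8.77×10^-4 → f = 0.02008 (Haaland)
Major: h_f = f(L/D)·V²/2g = 0.02008·5789·0.3918 = 45.54 m
Minor: ΣK = 2.19; h_m = ΣK·V²/2g = 0.8581 m
Total H_L = 45.54 + 0.8581 = 46.40 m

H_L ≈ 46.4 m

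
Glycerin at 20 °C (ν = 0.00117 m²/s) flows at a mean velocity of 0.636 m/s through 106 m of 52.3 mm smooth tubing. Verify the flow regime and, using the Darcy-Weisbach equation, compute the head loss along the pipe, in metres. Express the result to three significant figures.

h_f ≈ 94.1 m

Re = VD/ν = 0.636·0.05230/0.00117 = 28.4 → laminar (Re < 2300)
f = 64/Re = 2.251
h_f = f(L/D)V²/(2g) = 2.251·(106/0.05230)·0.636²/(2·9.81) = 94.06 m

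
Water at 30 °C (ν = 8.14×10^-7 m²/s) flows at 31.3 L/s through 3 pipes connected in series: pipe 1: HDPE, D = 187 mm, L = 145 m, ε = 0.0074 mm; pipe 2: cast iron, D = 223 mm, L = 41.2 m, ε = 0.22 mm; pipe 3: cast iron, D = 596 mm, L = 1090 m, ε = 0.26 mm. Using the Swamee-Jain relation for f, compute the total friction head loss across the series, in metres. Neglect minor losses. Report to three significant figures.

Pipe 1: V = 1.140 m/s, Re = 2.62×10^5, ε/D = 3.96×10^-5, f = 0.01516, h_1 = f(L/D)V²/2g = 0.7784 m
Pipe 2: V = 0.8014 m/s, Re = 2.20×10^5, ε/D = 9.87×10^-4, f = 0.02102, h_2 = f(L/D)V²/2g = 0.1271 m
Pipe 3: V = 0.1122 m/s, Re = 8.21×10^4, ε/D = 4.36×10^-4, f = 0.02070, h_3 = f(L/D)V²/2g = 0.02428 m
Series → Q common, losses add: H = Σh = 0.9298 m

H ≈ 0.930 m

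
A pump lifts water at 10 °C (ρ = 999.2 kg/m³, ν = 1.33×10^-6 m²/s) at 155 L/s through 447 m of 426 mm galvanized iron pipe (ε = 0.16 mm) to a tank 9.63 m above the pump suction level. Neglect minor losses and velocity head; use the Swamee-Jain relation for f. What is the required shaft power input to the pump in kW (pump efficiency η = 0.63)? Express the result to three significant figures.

V = 4Q/(πD²) = 1.087 m/s; Re = 3.48×10^5; ε/D = 3.76×10^-4; f = 0.01736
h_f = f(L/D)V²/2g = 1.098 m
Total head H = z + h_f = 9.63 + 1.098 = 10.73 m
P_hyd = ρgQH = 999.2·9.81·0.155·10.73 = 16.30 kW
P_shaft = P_hyd/η = 16.30/0.63 = 25.87 kW

P_shaft ≈ 25.9 kW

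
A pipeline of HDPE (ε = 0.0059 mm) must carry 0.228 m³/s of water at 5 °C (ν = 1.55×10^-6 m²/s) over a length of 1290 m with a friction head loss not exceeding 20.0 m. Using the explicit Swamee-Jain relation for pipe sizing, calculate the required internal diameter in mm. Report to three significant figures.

D ≈ 329 mm

Swamee-Jain (Type III): D = 0.66·[ε^1.25·(LQ²/(gh_f))^4.75 + ν·Q^9.4·(L/(gh_f))^5.2]^0.04
LQ²/(gh_f) = 0.3418; L/(gh_f) = 6.575
Term 1 = ε^1.25·(…)^4.75 = 1.77×10^-9; Term 2 = ν·Q^9.4·(…)^5.2 = 2.56×10^-8
D = 0.66·(1.77×10^-9 + 2.56×10^-8)^0.04 = 0.3289 m = 329 mm
Check: V = 2.68 m/s, Re = 5.69×10^5, f = 0.01310, h_f = 18.9 m ≈ 20.0 m ✓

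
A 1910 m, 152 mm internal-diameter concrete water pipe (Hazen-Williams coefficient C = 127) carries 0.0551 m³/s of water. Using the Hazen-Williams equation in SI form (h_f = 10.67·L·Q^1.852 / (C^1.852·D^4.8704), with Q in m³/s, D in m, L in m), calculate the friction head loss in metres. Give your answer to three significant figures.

h_f = 10.67·1910·0.0551^1.852 / (127^1.852·0.152^4.8704) = 116.5 m

h_f ≈ 116 m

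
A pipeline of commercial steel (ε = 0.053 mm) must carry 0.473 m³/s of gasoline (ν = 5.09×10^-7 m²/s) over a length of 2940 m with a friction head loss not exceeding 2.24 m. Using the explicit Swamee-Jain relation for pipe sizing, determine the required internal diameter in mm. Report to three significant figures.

D ≈ 793 mm

Swamee-Jain (Type III): D = 0.66·[ε^1.25·(LQ²/(gh_f))^4.75 + ν·Q^9.4·(L/(gh_f))^5.2]^0.04
LQ²/(gh_f) = 29.93; L/(gh_f) = 133.8
Term 1 = ε^1.25·(…)^4.75 = 46.5; Term 2 = ν·Q^9.4·(…)^5.2 = 51.0
D = 0.66·(46.5 + 51.0)^0.04 = 0.7927 m = 793 mm
Check: V = 0.958 m/s, Re = 1.49×10^6, f = 0.01252, h_f = 2.17 m ≈ 2.24 m ✓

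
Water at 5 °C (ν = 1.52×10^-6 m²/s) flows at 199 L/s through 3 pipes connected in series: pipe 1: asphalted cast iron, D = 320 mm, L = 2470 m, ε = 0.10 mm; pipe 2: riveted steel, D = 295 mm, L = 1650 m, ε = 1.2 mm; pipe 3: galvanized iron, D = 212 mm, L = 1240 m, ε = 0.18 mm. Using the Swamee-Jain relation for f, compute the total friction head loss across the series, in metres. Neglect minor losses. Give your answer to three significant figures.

H ≈ 293 m

Pipe 1: V = 2.474 m/s, Re = 5.21×10^5, ε/D = 3.13×10^-4, f = 0.01643, h_1 = f(L/D)V²/2g = 39.57 m
Pipe 2: V = 2.912 m/s, Re = 5.65×10^5, ε/D = 0.00407, f = 0.02884, h_2 = f(L/D)V²/2g = 69.70 m
Pipe 3: V = 5.638 m/s, Re = 7.86×10^5, ε/D = 8.49×10^-4, f = 0.01941, h_3 = f(L/D)V²/2g = 183.9 m
Series → Q common, losses add: H = Σh = 293.2 m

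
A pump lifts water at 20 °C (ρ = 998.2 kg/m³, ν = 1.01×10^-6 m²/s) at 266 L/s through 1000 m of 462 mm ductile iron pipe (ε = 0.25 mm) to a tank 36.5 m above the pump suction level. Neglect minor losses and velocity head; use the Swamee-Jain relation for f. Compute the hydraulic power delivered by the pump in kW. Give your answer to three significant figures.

P_hyd ≈ 108 kW

V = 4Q/(πD²) = 1.587 m/s; Re = 7.26×10^5; ε/D = 5.41×10^-4; f = 0.01775
h_f = f(L/D)V²/2g = 4.931 m
Total head H = z + h_f = 36.5 + 4.931 = 41.43 m
P_hyd = ρgQH = 998.2·9.81·0.266·41.43 = 107.9 kW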